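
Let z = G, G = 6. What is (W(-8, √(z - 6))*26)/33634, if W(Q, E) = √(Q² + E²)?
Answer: 104/16817 ≈ 0.0061842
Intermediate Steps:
z = 6
W(Q, E) = √(E² + Q²)
(W(-8, √(z - 6))*26)/33634 = (√((√(6 - 6))² + (-8)²)*26)/33634 = (√((√0)² + 64)*26)*(1/33634) = (√(0² + 64)*26)*(1/33634) = (√(0 + 64)*26)*(1/33634) = (√64*26)*(1/33634) = (8*26)*(1/33634) = 208*(1/33634) = 104/16817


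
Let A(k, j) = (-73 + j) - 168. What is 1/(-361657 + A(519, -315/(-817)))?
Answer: -817/295670351 ≈ -2.7632e-6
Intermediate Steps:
A(k, j) = -241 + j
1/(-361657 + A(519, -315/(-817))) = 1/(-361657 + (-241 - 315/(-817))) = 1/(-361657 + (-241 - 315*(-1/817))) = 1/(-361657 + (-241 + 315/817)) = 1/(-361657 - 196582/817) = 1/(-295670351/817) = -817/295670351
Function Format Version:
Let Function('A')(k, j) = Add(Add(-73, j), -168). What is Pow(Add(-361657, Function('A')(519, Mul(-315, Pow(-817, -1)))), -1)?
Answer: Rational(-817, 295670351) ≈ -2.7632e-6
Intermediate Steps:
Function('A')(k, j) = Add(-241, j)
Pow(Add(-361657, Function('A')(519, Mul(-315, Pow(-817, -1)))), -1) = Pow(Add(-361657, Add(-241, Mul(-315, Pow(-817, -1)))), -1) = Pow(Add(-361657, Add(-241, Mul(-315, Rational(-1, 817)))), -1) = Pow(Add(-361657, Add(-241, Rational(315, 817))), -1) = Pow(Add(-361657, Rational(-196582, 817)), -1) = Pow(Rational(-295670351, 817), -1) = Rational(-817, 295670351)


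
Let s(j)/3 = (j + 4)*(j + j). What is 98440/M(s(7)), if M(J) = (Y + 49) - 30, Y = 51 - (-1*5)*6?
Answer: 4922/5 ≈ 984.40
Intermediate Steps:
s(j) = 6*j*(4 + j) (s(j) = 3*((j + 4)*(j + j)) = 3*((4 + j)*(2*j)) = 3*(2*j*(4 + j)) = 6*j*(4 + j))
Y = 81 (Y = 51 - (-5)*6 = 51 - 1*(-30) = 51 + 30 = 81)
M(J) = 100 (M(J) = (81 + 49) - 30 = 130 - 30 = 100)
98440/M(s(7)) = 98440/100 = 98440*(1/100) = 4922/5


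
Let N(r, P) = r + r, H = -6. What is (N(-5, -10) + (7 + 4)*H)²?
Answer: 5776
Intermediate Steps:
N(r, P) = 2*r
(N(-5, -10) + (7 + 4)*H)² = (2*(-5) + (7 + 4)*(-6))² = (-10 + 11*(-6))² = (-10 - 66)² = (-76)² = 5776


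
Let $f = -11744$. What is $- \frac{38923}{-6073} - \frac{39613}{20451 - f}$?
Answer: $\frac{1012556236}{195520235} \approx 5.1788$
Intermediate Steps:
$- \frac{38923}{-6073} - \frac{39613}{20451 - f} = - \frac{38923}{-6073} - \frac{39613}{20451 - -11744} = \left(-38923\right) \left(- \frac{1}{6073}\right) - \frac{39613}{20451 + 11744} = \frac{38923}{6073} - \frac{39613}{32195} = \frac{1012556236}{195520235}$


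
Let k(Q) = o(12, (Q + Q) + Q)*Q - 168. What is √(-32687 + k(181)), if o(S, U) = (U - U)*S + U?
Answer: 2*√16357 ≈ 255.79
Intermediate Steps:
o(S, U) = U (o(S, U) = 0*S + U = 0 + U = U)
k(Q) = -168 + 3*Q² (k(Q) = ((Q + Q) + Q)*Q - 168 = (2*Q + Q)*Q - 168 = (3*Q)*Q - 168 = 3*Q² - 168 = -168 + 3*Q²)
√(-32687 + k(181)) = √(-32687 + (-168 + 3*181²)) = √(-32687 + (-168 + 3*32761)) = √(-32687 + (-168 + 98283)) = √(-32687 + 98115) = √65428 = 2*√16357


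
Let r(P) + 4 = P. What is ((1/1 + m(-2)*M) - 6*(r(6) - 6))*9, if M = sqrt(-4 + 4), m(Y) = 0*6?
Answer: 225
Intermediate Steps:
m(Y) = 0
r(P) = -4 + P
M = 0 (M = sqrt(0) = 0)
((1/1 + m(-2)*M) - 6*(r(6) - 6))*9 = ((1/1 + 0*0) - 6*((-4 + 6) - 6))*9 = ((1 + 0) - 6*(2 - 6))*9 = (1 - 6*(-4))*9 = (1 + 24)*9 = 25*9 = 225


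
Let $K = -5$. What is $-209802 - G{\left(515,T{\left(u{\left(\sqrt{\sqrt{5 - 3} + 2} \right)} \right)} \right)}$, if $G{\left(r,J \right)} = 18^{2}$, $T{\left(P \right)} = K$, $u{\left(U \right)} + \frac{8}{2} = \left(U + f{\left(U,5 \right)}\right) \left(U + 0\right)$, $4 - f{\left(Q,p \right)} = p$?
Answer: $-210126$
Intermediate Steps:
$f{\left(Q,p \right)} = 4 - p$
$u{\left(U \right)} = -4 + U \left(-1 + U\right)$ ($u{\left(U \right)} = -4 + \left(U + \left(4 - 5\right)\right) \left(U + 0\right) = -4 + \left(U + \left(4 - 5\right)\right) U = -4 + \left(U - 1\right) U = -4 + \left(-1 + U\right) U = -4 + U \left(-1 + U\right)$)
$T{\left(P \right)} = -5$
$G{\left(r,J \right)} = 324$
$-209802 - G{\left(515,T{\left(u{\left(\sqrt{\sqrt{5 - 3} + 2} \right)} \right)} \right)} = -209802 - 324 = -210126$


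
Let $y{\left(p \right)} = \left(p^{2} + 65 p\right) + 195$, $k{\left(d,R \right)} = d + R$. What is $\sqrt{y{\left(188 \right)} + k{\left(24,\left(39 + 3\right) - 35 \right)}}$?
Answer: $9 \sqrt{590} \approx 218.61$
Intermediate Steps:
$k{\left(d,R \right)} = R + d$
$y{\left(p \right)} = 195 + p^{2} + 65 p$
$\sqrt{y{\left(188 \right)} + k{\left(24,\left(39 + 3\right) - 35 \right)}} = \sqrt{\left(195 + 188^{2} + 65 \cdot 188\right) + \left(\left(\left(39 + 3\right) - 35\right) + 24\right)} = \sqrt{\left(195 + 35344 + 12220\right) + \left(\left(42 - 35\right) + 24\right)} = \sqrt{47759 + \left(7 + 24\right)} = \sqrt{47759 + 31} = \sqrt{47790} = 9 \sqrt{590}$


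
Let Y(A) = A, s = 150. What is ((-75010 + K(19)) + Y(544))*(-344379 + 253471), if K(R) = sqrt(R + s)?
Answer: 6768373324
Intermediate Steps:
K(R) = sqrt(150 + R) (K(R) = sqrt(R + 150) = sqrt(150 + R))
((-75010 + K(19)) + Y(544))*(-344379 + 253471) = ((-75010 + sqrt(150 + 19)) + 544)*(-344379 + 253471) = ((-75010 + sqrt(169)) + 544)*(-90908) = ((-75010 + 13) + 544)*(-90908) = (-74997 + 544)*(-90908) = -74453*(-90908) = 6768373324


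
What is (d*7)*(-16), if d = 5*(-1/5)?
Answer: 112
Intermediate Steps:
d = -1 (d = 5*(-1*⅕) = 5*(-⅕) = -1)
(d*7)*(-16) = -1*7*(-16) = -7*(-16) = 112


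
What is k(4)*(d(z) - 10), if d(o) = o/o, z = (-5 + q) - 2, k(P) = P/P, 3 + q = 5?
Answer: -9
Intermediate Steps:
q = 2 (q = -3 + 5 = 2)
k(P) = 1
z = -5 (z = (-5 + 2) - 2 = -3 - 2 = -5)
d(o) = 1
k(4)*(d(z) - 10) = 1*(1 - 10) = 1*(-9) = -9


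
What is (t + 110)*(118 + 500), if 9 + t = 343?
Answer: 274392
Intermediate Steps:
t = 334 (t = -9 + 343 = 334)
(t + 110)*(118 + 500) = (334 + 110)*(118 + 500) = 444*618 = 274392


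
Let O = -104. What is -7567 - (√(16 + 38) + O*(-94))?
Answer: -17343 - 3*√6 ≈ -17350.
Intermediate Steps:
-7567 - (√(16 + 38) + O*(-94)) = -7567 - (√(16 + 38) - 104*(-94)) = -7567 - (√54 + 9776) = -7567 - (3*√6 + 9776) = -7567 - (9776 + 3*√6) = -7567 + (-9776 - 3*√6) = -17343 - 3*√6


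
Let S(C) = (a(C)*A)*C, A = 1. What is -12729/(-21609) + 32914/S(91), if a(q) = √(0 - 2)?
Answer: 4243/7203 - 2351*I*√2/13 ≈ 0.58906 - 255.76*I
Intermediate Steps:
a(q) = I*√2 (a(q) = √(-2) = I*√2)
S(C) = I*C*√2 (S(C) = ((I*√2)*1)*C = (I*√2)*C = I*C*√2)
-12729/(-21609) + 32914/S(91) = -12729/(-21609) + 32914/((I*91*√2)) = -12729*(-1/21609) + 32914/((91*I*√2)) = 4243/7203 + 32914*(-I*√2/182) = 4243/7203 - 2351*I*√2/13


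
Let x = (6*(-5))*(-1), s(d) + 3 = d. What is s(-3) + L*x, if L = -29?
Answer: -876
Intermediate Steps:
s(d) = -3 + d
x = 30 (x = -30*(-1) = 30)
s(-3) + L*x = (-3 - 3) - 29*30 = -6 - 870 = -876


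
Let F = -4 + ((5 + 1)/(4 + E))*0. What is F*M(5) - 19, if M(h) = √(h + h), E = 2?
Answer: -19 - 4*√10 ≈ -31.649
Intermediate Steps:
M(h) = √2*√h (M(h) = √(2*h) = √2*√h)
F = -4 (F = -4 + ((5 + 1)/(4 + 2))*0 = -4 + (6/6)*0 = -4 + (6*(⅙))*0 = -4 + 1*0 = -4 + 0 = -4)
F*M(5) - 19 = -4*√2*√5 - 19 = -4*√10 - 19 = -19 - 4*√10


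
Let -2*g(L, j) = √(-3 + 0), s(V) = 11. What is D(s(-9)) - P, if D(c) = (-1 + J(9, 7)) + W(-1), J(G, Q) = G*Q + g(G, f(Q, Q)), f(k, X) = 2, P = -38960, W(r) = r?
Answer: 39021 - I*√3/2 ≈ 39021.0 - 0.86602*I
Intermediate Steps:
g(L, j) = -I*√3/2 (g(L, j) = -√(-3 + 0)/2 = -I*√3/2)
J(G, Q) = G*Q - I*√3/2
D(c) = 61 - I*√3/2 (D(c) = (-1 + (9*7 - I*√3/2)) - 1 = (-1 + (63 - I*√3/2)) - 1 = (62 - I*√3/2) - 1 = 61 - I*√3/2)
D(s(-9)) - P = (61 - I*√3/2) - 1*(-38960) = (61 - I*√3/2) + 38960 = 39021 - I*√3/2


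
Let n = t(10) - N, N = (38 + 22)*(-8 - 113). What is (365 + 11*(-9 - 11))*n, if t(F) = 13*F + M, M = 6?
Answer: 1072420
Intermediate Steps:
N = -7260 (N = 60*(-121) = -7260)
t(F) = 6 + 13*F (t(F) = 13*F + 6 = 6 + 13*F)
n = 7396 (n = (6 + 13*10) - 1*(-7260) = (6 + 130) + 7260 = 136 + 7260 = 7396)
(365 + 11*(-9 - 11))*n = (365 + 11*(-9 - 11))*7396 = (365 + 11*(-20))*7396 = (365 - 220)*7396 = 145*7396 = 1072420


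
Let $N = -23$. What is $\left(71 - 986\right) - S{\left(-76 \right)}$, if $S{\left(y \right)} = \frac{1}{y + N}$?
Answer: $- \frac{90584}{99} \approx -914.99$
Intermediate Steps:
$S{\left(y \right)} = \frac{1}{-23 + y}$ ($S{\left(y \right)} = \frac{1}{y - 23} = \frac{1}{-23 + y}$)
$\left(71 - 986\right) - S{\left(-76 \right)} = \left(71 - 986\right) - \frac{1}{-23 - 76} = \left(71 - 986\right) - \frac{1}{-99} = -915 - - \frac{1}{99} = -915 + \frac{1}{99} = - \frac{90584}{99}$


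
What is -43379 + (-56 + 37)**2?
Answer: -43018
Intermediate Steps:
-43379 + (-56 + 37)**2 = -43379 + (-19)**2 = -43379 + 361 = -43018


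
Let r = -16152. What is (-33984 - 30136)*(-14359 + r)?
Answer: 1956365320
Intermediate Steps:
(-33984 - 30136)*(-14359 + r) = (-33984 - 30136)*(-14359 - 16152) = -64120*(-30511) = 1956365320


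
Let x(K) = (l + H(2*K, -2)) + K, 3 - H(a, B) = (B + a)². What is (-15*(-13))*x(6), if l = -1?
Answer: -17940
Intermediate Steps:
H(a, B) = 3 - (B + a)²
x(K) = 2 + K - (-2 + 2*K)² (x(K) = (-1 + (3 - (-2 + 2*K)²)) + K = (2 - (-2 + 2*K)²) + K = 2 + K - (-2 + 2*K)²)
(-15*(-13))*x(6) = (-15*(-13))*(2 + 6 - 4*(-1 + 6)²) = 195*(2 + 6 - 4*5²) = 195*(2 + 6 - 4*25) = 195*(2 + 6 - 100) = 195*(-92) = -17940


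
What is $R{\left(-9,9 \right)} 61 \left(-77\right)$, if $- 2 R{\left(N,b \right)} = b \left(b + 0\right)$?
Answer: $\frac{380457}{2} \approx 1.9023 \cdot 10^{5}$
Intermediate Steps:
$R{\left(N,b \right)} = - \frac{b^{2}}{2}$ ($R{\left(N,b \right)} = - \frac{b \left(b + 0\right)}{2} = - \frac{b b}{2} = - \frac{b^{2}}{2}$)
$R{\left(-9,9 \right)} 61 \left(-77\right) = - \frac{9^{2}}{2} \cdot 61 \left(-77\right) = \left(- \frac{1}{2}\right) 81 \cdot 61 \left(-77\right) = \left(- \frac{81}{2}\right) 61 \left(-77\right) = \left(- \frac{4941}{2}\right) \left(-77\right) = \frac{380457}{2}$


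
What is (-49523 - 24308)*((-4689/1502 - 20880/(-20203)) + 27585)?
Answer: -61796610635160393/30344906 ≈ -2.0365e+9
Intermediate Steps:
(-49523 - 24308)*((-4689/1502 - 20880/(-20203)) + 27585) = -73831*((-4689*1/1502 - 20880*(-1/20203)) + 27585) = -73831*((-4689/1502 + 20880/20203) + 27585) = -73831*(-63370107/30344906 + 27585) = -73831*837000861903/30344906 = -61796610635160393/30344906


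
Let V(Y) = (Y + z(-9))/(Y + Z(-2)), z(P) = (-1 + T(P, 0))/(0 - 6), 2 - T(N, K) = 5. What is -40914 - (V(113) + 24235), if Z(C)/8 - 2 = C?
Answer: -22085852/339 ≈ -65150.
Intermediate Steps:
T(N, K) = -3 (T(N, K) = 2 - 1*5 = 2 - 5 = -3)
Z(C) = 16 + 8*C
z(P) = ⅔ (z(P) = (-1 - 3)/(0 - 6) = -4/(-6) = -4*(-⅙) = ⅔)
V(Y) = (⅔ + Y)/Y (V(Y) = (Y + ⅔)/(Y + (16 + 8*(-2))) = (⅔ + Y)/(Y + (16 - 16)) = (⅔ + Y)/(Y + 0) = (⅔ + Y)/Y)
-40914 - (V(113) + 24235) = -40914 - ((⅔ + 113)/113 + 24235) = -40914 - ((1/113)*(341/3) + 24235) = -40914 - (341/339 + 24235) = -40914 - 1*8216006/339 = -40914 - 8216006/339 = -22085852/339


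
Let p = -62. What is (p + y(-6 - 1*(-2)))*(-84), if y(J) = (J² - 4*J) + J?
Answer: 2856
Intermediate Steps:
y(J) = J² - 3*J
(p + y(-6 - 1*(-2)))*(-84) = (-62 + (-6 - 1*(-2))*(-3 + (-6 - 1*(-2))))*(-84) = (-62 + (-6 + 2)*(-3 + (-6 + 2)))*(-84) = (-62 - 4*(-3 - 4))*(-84) = (-62 - 4*(-7))*(-84) = (-62 + 28)*(-84) = -34*(-84) = 2856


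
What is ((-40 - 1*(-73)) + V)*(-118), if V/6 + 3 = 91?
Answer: -66198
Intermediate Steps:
V = 528 (V = -18 + 6*91 = -18 + 546 = 528)
((-40 - 1*(-73)) + V)*(-118) = ((-40 - 1*(-73)) + 528)*(-118) = ((-40 + 73) + 528)*(-118) = (33 + 528)*(-118) = 561*(-118) = -66198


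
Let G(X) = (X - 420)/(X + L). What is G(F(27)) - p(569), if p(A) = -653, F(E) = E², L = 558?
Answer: 280240/429 ≈ 653.24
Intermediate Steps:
G(X) = (-420 + X)/(558 + X) (G(X) = (X - 420)/(X + 558) = (-420 + X)/(558 + X))
G(F(27)) - p(569) = (-420 + 27²)/(558 + 27²) - 1*(-653) = (-420 + 729)/(558 + 729) + 653 = 309/1287 + 653 = (1/1287)*309 + 653 = 103/429 + 653 = 280240/429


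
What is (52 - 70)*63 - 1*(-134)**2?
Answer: -19090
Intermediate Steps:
(52 - 70)*63 - 1*(-134)**2 = -18*63 - 1*17956 = -1134 - 17956 = -19090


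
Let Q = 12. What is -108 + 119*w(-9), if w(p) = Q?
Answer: 1320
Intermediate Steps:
w(p) = 12
-108 + 119*w(-9) = -108 + 119*12 = -108 + 1428 = 1320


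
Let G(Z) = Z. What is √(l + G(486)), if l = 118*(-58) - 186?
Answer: 4*I*√409 ≈ 80.895*I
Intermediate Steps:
l = -7030 (l = -6844 - 186 = -7030)
√(l + G(486)) = √(-7030 + 486) = √(-6544) = 4*I*√409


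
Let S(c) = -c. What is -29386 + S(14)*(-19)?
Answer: -29120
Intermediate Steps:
-29386 + S(14)*(-19) = -29386 - 1*14*(-19) = -29386 - 14*(-19) = -29386 + 266 = -29120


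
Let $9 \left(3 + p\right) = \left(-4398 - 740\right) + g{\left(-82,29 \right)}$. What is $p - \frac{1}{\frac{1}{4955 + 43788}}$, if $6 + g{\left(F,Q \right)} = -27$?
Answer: $- \frac{443885}{9} \approx -49321.0$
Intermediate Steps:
$g{\left(F,Q \right)} = -33$ ($g{\left(F,Q \right)} = -6 - 27 = -33$)
$p = - \frac{5198}{9}$ ($p = -3 + \frac{\left(-4398 - 740\right) - 33}{9} = -3 + \frac{-5138 - 33}{9} = -3 + \frac{1}{9} \left(-5171\right) = -3 - \frac{5171}{9} = - \frac{5198}{9} \approx -577.56$)
$p - \frac{1}{\frac{1}{4955 + 43788}} = - \frac{5198}{9} - \frac{1}{\frac{1}{4955 + 43788}} = - \frac{5198}{9} - \frac{1}{\frac{1}{48743}} = - \frac{5198}{9} - 48743 = - \frac{443885}{9}$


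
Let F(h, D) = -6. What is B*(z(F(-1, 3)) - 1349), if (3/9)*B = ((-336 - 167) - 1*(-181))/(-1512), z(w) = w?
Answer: -31165/36 ≈ -865.69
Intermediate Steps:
B = 23/36 (B = 3*(((-336 - 167) - 1*(-181))/(-1512)) = 3*((-503 + 181)*(-1/1512)) = 3*(-322*(-1/1512)) = 3*(23/108) = 23/36 ≈ 0.63889)
B*(z(F(-1, 3)) - 1349) = 23*(-6 - 1349)/36 = (23/36)*(-1355) = -31165/36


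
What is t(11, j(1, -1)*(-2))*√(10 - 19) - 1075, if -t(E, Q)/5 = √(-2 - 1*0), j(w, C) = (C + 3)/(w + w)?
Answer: -1075 + 15*√2 ≈ -1053.8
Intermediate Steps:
j(w, C) = (3 + C)/(2*w) (j(w, C) = (3 + C)/((2*w)) = (3 + C)*(1/(2*w)) = (3 + C)/(2*w))
t(E, Q) = -5*I*√2 (t(E, Q) = -5*√(-2 - 1*0) = -5*√(-2 + 0) = -5*I*√2)
t(11, j(1, -1)*(-2))*√(10 - 19) - 1075 = (-5*I*√2)*√(10 - 19) - 1075 = (-5*I*√2)*√(-9) - 1075 = (-5*I*√2)*(3*I) - 1075 = 15*√2 - 1075 = -1075 + 15*√2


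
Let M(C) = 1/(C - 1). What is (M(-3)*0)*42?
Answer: 0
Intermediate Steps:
M(C) = 1/(-1 + C)
(M(-3)*0)*42 = (0/(-1 - 3))*42 = (0/(-4))*42 = -¼*0*42 = 0*42 = 0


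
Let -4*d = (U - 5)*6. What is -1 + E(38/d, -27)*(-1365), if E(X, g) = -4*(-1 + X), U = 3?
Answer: 63699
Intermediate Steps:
d = 3 (d = -(3 - 5)*6/4 = -(-1)*6/2 = -¼*(-12) = 3)
E(X, g) = 4 - 4*X
-1 + E(38/d, -27)*(-1365) = -1 + (4 - 152/3)*(-1365) = -1 - 140/3*(-1365) = -1 + 63700 = 63699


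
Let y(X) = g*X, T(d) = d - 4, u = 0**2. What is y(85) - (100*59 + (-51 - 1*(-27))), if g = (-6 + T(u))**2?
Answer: 2624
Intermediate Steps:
u = 0
T(d) = -4 + d
g = 100 (g = (-6 + (-4 + 0))**2 = (-6 - 4)**2 = (-10)**2 = 100)
y(X) = 100*X
y(85) - (100*59 + (-51 - 1*(-27))) = 100*85 - (100*59 + (-51 - 1*(-27))) = 8500 - (5900 + (-51 + 27)) = 8500 - (5900 - 24) = 8500 - 1*5876 = 8500 - 5876 = 2624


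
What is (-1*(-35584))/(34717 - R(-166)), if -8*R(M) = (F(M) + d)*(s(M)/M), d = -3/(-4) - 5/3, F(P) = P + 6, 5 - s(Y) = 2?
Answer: 189022208/184418635 ≈ 1.0250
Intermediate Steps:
s(Y) = 3 (s(Y) = 5 - 1*2 = 5 - 2 = 3)
F(P) = 6 + P
d = -11/12 (d = -3*(-¼) - 5*⅓ = ¾ - 5/3 = -11/12 ≈ -0.91667)
R(M) = -3*(61/12 + M)/(8*M) (R(M) = -((6 + M) - 11/12)*3/M/8 = -(61/12 + M)*3/M/8 = -3*(61/12 + M)/(8*M))
(-1*(-35584))/(34717 - R(-166)) = (-1*(-35584))/(34717 - (-61 - 12*(-166))/(32*(-166))) = 35584/(34717 - (-1)*(-61 + 1992)/(32*166)) = 35584/(34717 - (-1)*1931/(32*166)) = 35584/(34717 - 1*(-1931/5312)) = 35584/(34717 + 1931/5312) = 35584/(184418635/5312) = 35584*(5312/184418635) = 189022208/184418635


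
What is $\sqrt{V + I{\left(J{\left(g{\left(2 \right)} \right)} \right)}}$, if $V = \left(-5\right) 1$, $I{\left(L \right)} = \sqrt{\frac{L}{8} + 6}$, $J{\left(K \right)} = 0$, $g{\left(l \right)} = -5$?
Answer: $\sqrt{-5 + \sqrt{6}} \approx 1.597 i$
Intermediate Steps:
$I{\left(L \right)} = \sqrt{6 + \frac{L}{8}}$ ($I{\left(L \right)} = \sqrt{L \frac{1}{8} + 6} = \sqrt{\frac{L}{8} + 6} = \sqrt{6 + \frac{L}{8}}$)
$V = -5$
$\sqrt{V + I{\left(J{\left(g{\left(2 \right)} \right)} \right)}} = \sqrt{-5 + \frac{\sqrt{96 + 2 \cdot 0}}{4}} = \sqrt{-5 + \frac{\sqrt{96 + 0}}{4}} = \sqrt{-5 + \frac{\sqrt{96}}{4}} = \sqrt{-5 + \frac{4 \sqrt{6}}{4}} = \sqrt{-5 + \sqrt{6}}$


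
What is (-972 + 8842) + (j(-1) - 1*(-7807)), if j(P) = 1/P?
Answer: 15676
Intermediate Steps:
(-972 + 8842) + (j(-1) - 1*(-7807)) = (-972 + 8842) + (1/(-1) - 1*(-7807)) = 7870 + (-1 + 7807) = 7870 + 7806 = 15676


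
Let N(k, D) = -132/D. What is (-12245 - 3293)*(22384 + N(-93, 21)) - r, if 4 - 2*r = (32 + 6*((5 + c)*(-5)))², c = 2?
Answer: -2433823592/7 ≈ -3.4769e+8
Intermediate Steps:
r = -15840 (r = 2 - (32 + 6*((5 + 2)*(-5)))²/2 = 2 - (32 + 6*(7*(-5)))²/2 = 2 - (32 + 6*(-35))²/2 = 2 - (32 - 210)²/2 = 2 - ½*(-178)² = 2 - ½*31684 = 2 - 15842 = -15840)
(-12245 - 3293)*(22384 + N(-93, 21)) - r = (-12245 - 3293)*(22384 - 132/21) - 1*(-15840) = -15538*(22384 - 132*1/21) + 15840 = -15538*(22384 - 44/7) + 15840 = -15538*156644/7 + 15840 = -2433934472/7 + 15840 = -2433823592/7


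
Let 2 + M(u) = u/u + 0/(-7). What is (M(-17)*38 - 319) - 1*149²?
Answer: -22558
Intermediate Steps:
M(u) = -1 (M(u) = -2 + (u/u + 0/(-7)) = -2 + (1 + 0*(-⅐)) = -2 + (1 + 0) = -2 + 1 = -1)
(M(-17)*38 - 319) - 1*149² = (-1*38 - 319) - 1*149² = (-38 - 319) - 1*22201 = -357 - 22201 = -22558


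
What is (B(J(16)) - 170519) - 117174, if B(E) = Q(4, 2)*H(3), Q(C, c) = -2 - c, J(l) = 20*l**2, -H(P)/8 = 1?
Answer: -287661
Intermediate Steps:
H(P) = -8 (H(P) = -8*1 = -8)
B(E) = 32 (B(E) = (-2 - 1*2)*(-8) = (-2 - 2)*(-8) = -4*(-8) = 32)
(B(J(16)) - 170519) - 117174 = (32 - 170519) - 117174 = -170487 - 117174 = -287661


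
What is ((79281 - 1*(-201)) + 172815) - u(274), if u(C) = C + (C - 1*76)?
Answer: 251825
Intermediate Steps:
u(C) = -76 + 2*C (u(C) = C + (C - 76) = C + (-76 + C) = -76 + 2*C)
((79281 - 1*(-201)) + 172815) - u(274) = ((79281 - 1*(-201)) + 172815) - (-76 + 2*274) = ((79281 + 201) + 172815) - (-76 + 548) = (79482 + 172815) - 1*472 = 252297 - 472 = 251825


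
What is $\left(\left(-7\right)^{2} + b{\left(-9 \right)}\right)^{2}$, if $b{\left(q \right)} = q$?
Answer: $1600$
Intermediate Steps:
$\left(\left(-7\right)^{2} + b{\left(-9 \right)}\right)^{2} = \left(\left(-7\right)^{2} - 9\right)^{2} = \left(49 - 9\right)^{2} = 40^{2} = 1600$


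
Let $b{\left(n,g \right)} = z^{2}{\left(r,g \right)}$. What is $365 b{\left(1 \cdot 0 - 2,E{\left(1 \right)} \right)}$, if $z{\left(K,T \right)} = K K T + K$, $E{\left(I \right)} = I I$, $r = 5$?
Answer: $328500$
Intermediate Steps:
$E{\left(I \right)} = I^{2}$
$z{\left(K,T \right)} = K + T K^{2}$ ($z{\left(K,T \right)} = K^{2} T + K = T K^{2} + K = K + T K^{2}$)
$b{\left(n,g \right)} = \left(5 + 25 g\right)^{2}$ ($b{\left(n,g \right)} = \left(5 \left(1 + 5 g\right)\right)^{2} = \left(5 + 25 g\right)^{2}$)
$365 b{\left(1 \cdot 0 - 2,E{\left(1 \right)} \right)} = 365 \cdot 25 \left(1 + 5 \cdot 1^{2}\right)^{2} = 365 \cdot 25 \left(1 + 5 \cdot 1\right)^{2} = 365 \cdot 25 \left(1 + 5\right)^{2} = 365 \cdot 25 \cdot 6^{2} = 365 \cdot 25 \cdot 36 = 365 \cdot 900 = 328500$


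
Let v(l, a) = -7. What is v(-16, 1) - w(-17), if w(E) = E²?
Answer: -296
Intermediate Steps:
v(-16, 1) - w(-17) = -7 - 1*(-17)² = -7 - 1*289 = -7 - 289 = -296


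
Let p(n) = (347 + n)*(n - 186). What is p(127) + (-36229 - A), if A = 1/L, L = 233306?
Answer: -14977078671/233306 ≈ -64195.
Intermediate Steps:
A = 1/233306 ≈ 4.2862e-6
p(n) = (-186 + n)*(347 + n) (p(n) = (347 + n)*(-186 + n) = (-186 + n)*(347 + n))
p(127) + (-36229 - A) = (-64542 + 127**2 + 161*127) + (-36229 - 1*1/233306) = (-64542 + 16129 + 20447) + (-36229 - 1/233306) = -27966 - 8452443075/233306 = -14977078671/233306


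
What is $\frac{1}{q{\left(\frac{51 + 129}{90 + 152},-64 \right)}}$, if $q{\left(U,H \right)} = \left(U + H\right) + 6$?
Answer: $- \frac{121}{6928} \approx -0.017465$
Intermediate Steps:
$q{\left(U,H \right)} = 6 + H + U$ ($q{\left(U,H \right)} = \left(H + U\right) + 6 = 6 + H + U$)
$\frac{1}{q{\left(\frac{51 + 129}{90 + 152},-64 \right)}} = \frac{1}{6 - 64 + \frac{51 + 129}{90 + 152}} = \frac{1}{6 - 64 + \frac{180}{242}} = \frac{1}{6 - 64 + 180 \cdot \frac{1}{242}} = \frac{1}{6 - 64 + \frac{90}{121}} = \frac{1}{- \frac{6928}{121}} = - \frac{121}{6928}$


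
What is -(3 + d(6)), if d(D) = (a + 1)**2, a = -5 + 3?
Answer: -4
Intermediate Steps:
a = -2
d(D) = 1 (d(D) = (-2 + 1)**2 = (-1)**2 = 1)
-(3 + d(6)) = -(3 + 1) = -1*4 = -4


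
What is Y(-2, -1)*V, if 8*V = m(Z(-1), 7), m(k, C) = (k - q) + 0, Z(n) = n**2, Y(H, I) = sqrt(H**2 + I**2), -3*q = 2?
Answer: 5*sqrt(5)/24 ≈ 0.46585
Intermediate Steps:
q = -2/3 (q = -1/3*2 = -2/3 ≈ -0.66667)
m(k, C) = 2/3 + k (m(k, C) = (k - 1*(-2/3)) + 0 = (k + 2/3) + 0 = (2/3 + k) + 0 = 2/3 + k)
V = 5/24 (V = (2/3 + (-1)**2)/8 = (2/3 + 1)/8 = (1/8)*(5/3) = 5/24 ≈ 0.20833)
Y(-2, -1)*V = sqrt((-2)**2 + (-1)**2)*(5/24) = sqrt(4 + 1)*(5/24) = sqrt(5)*(5/24) = 5*sqrt(5)/24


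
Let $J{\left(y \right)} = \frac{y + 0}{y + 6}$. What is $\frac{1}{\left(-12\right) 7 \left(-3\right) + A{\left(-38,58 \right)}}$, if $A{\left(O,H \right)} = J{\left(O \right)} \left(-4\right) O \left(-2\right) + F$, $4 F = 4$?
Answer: $- \frac{1}{108} \approx -0.0092593$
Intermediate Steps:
$F = 1$ ($F = \frac{1}{4} \cdot 4 = 1$)
$J{\left(y \right)} = \frac{y}{6 + y}$
$A{\left(O,H \right)} = 1 + \frac{8 O^{2}}{6 + O}$ ($A{\left(O,H \right)} = \frac{O}{6 + O} \left(-4\right) O \left(-2\right) + 1 = - \frac{4 O}{6 + O} O \left(-2\right) + 1 = - \frac{4 O^{2}}{6 + O} \left(-2\right) + 1 = \frac{8 O^{2}}{6 + O} + 1 = 1 + \frac{8 O^{2}}{6 + O}$)
$\frac{1}{\left(-12\right) 7 \left(-3\right) + A{\left(-38,58 \right)}} = \frac{1}{\left(-12\right) 7 \left(-3\right) + \frac{6 - 38 + 8 \left(-38\right)^{2}}{6 - 38}} = \frac{1}{\left(-84\right) \left(-3\right) + \frac{6 - 38 + 8 \cdot 1444}{-32}} = \frac{1}{252 - \frac{6 - 38 + 11552}{32}} = \frac{1}{252 - 360} = \frac{1}{-108} = - \frac{1}{108}$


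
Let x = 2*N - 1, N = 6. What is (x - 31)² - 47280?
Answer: -46880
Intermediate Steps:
x = 11 (x = 2*6 - 1 = 12 - 1 = 11)
(x - 31)² - 47280 = (11 - 31)² - 47280 = (-20)² - 47280 = 400 - 47280 = -46880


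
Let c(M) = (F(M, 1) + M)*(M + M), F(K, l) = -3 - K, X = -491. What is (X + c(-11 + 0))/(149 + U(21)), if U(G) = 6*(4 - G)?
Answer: -425/47 ≈ -9.0426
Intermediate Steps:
c(M) = -6*M (c(M) = ((-3 - M) + M)*(M + M) = -6*M)
U(G) = 24 - 6*G
(X + c(-11 + 0))/(149 + U(21)) = (-491 - 6*(-11 + 0))/(149 + (24 - 6*21)) = (-491 - 6*(-11))/(149 + (24 - 126)) = (-491 + 66)/(149 - 102) = -425/47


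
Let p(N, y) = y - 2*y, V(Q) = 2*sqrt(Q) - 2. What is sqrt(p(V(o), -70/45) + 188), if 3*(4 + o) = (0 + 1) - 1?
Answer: sqrt(1706)/3 ≈ 13.768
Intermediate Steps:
o = -4 (o = -4 + ((0 + 1) - 1)/3 = -4 + (1 - 1)/3 = -4 + (1/3)*0 = -4 + 0 = -4)
V(Q) = -2 + 2*sqrt(Q)
p(N, y) = -y
sqrt(p(V(o), -70/45) + 188) = sqrt(-(-70)/45 + 188) = sqrt(-1*(-14/9) + 188) = sqrt(14/9 + 188) = sqrt(1706/9) = sqrt(1706)/3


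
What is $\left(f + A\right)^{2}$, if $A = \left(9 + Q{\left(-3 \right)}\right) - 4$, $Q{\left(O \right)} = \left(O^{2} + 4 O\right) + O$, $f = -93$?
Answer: $8836$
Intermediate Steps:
$Q{\left(O \right)} = O^{2} + 5 O$
$A = -1$ ($A = \left(9 - 3 \left(5 - 3\right)\right) - 4 = \left(9 - 6\right) - 4 = 3 - 4 = -1$)
$\left(f + A\right)^{2} = \left(-93 - 1\right)^{2} = \left(-94\right)^{2} = 8836$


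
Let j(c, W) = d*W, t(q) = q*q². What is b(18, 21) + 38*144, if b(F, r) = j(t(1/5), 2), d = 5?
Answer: 5482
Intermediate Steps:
t(q) = q³
j(c, W) = 5*W
b(F, r) = 10 (b(F, r) = 5*2 = 10)
b(18, 21) + 38*144 = 10 + 38*144 = 10 + 5472 = 5482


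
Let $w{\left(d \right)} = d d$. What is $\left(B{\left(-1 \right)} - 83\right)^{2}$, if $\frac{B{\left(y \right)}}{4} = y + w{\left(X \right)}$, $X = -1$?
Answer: $6889$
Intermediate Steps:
$w{\left(d \right)} = d^{2}$
$B{\left(y \right)} = 4 + 4 y$ ($B{\left(y \right)} = 4 \left(y + \left(-1\right)^{2}\right) = 4 \left(y + 1\right) = 4 \left(1 + y\right) = 4 + 4 y$)
$\left(B{\left(-1 \right)} - 83\right)^{2} = \left(\left(4 + 4 \left(-1\right)\right) - 83\right)^{2} = \left(\left(4 - 4\right) - 83\right)^{2} = \left(0 - 83\right)^{2} = \left(-83\right)^{2} = 6889$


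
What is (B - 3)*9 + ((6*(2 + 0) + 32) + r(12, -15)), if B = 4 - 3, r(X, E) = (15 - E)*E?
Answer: -424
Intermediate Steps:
r(X, E) = E*(15 - E)
B = 1
(B - 3)*9 + ((6*(2 + 0) + 32) + r(12, -15)) = (1 - 3)*9 + ((6*(2 + 0) + 32) - 15*(15 - 1*(-15))) = -2*9 + ((6*2 + 32) - 15*(15 + 15)) = -18 + ((12 + 32) - 15*30) = -18 + (44 - 450) = -18 - 406 = -424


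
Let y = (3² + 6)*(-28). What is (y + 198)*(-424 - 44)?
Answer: 103896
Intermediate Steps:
y = -420 (y = (9 + 6)*(-28) = 15*(-28) = -420)
(y + 198)*(-424 - 44) = (-420 + 198)*(-424 - 44) = -222*(-468) = 103896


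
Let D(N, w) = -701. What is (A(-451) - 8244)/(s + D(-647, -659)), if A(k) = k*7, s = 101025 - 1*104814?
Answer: 11401/4490 ≈ 2.5392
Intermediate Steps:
s = -3789 (s = 101025 - 104814 = -3789)
A(k) = 7*k
(A(-451) - 8244)/(s + D(-647, -659)) = (7*(-451) - 8244)/(-3789 - 701) = (-3157 - 8244)/(-4490) = -11401*(-1/4490) = 11401/4490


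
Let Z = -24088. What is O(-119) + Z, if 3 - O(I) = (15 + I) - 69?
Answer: -23912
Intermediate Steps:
O(I) = 57 - I (O(I) = 3 - ((15 + I) - 69) = 3 - (-54 + I) = 3 + (54 - I) = 57 - I)
O(-119) + Z = (57 - 1*(-119)) - 24088 = (57 + 119) - 24088 = 176 - 24088 = -23912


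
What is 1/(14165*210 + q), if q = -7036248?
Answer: -1/4061598 ≈ -2.4621e-7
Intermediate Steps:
1/(14165*210 + q) = 1/(14165*210 - 7036248) = 1/(2974650 - 7036248) = 1/(-4061598) = -1/4061598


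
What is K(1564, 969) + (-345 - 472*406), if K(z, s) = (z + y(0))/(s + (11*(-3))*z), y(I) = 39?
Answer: -9722292814/50643 ≈ -1.9198e+5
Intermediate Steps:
K(z, s) = (39 + z)/(s - 33*z) (K(z, s) = (z + 39)/(s + (11*(-3))*z) = (39 + z)/(s - 33*z))
K(1564, 969) + (-345 - 472*406) = (39 + 1564)/(969 - 33*1564) + (-345 - 472*406) = 1603/(969 - 51612) + (-345 - 191632) = 1603/(-50643) - 191977 = -1/50643*1603 - 191977 = -1603/50643 - 191977 = -9722292814/50643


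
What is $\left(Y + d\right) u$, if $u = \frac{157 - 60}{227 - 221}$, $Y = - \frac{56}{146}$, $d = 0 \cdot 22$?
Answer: $- \frac{1358}{219} \approx -6.2009$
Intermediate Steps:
$d = 0$
$Y = - \frac{28}{73}$ ($Y = \left(-56\right) \frac{1}{146} = - \frac{28}{73} \approx -0.38356$)
$u = \frac{97}{6} \approx 16.167$
$\left(Y + d\right) u = \left(- \frac{28}{73} + 0\right) \frac{97}{6} = \left(- \frac{28}{73}\right) \frac{97}{6} = - \frac{1358}{219}$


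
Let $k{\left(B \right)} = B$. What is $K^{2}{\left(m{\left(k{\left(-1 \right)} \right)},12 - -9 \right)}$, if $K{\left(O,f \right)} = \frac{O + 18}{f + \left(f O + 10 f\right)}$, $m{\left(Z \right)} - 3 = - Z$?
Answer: $\frac{484}{99225} \approx 0.0048778$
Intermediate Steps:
$m{\left(Z \right)} = 3 - Z$
$K{\left(O,f \right)} = \frac{18 + O}{11 f + O f}$ ($K{\left(O,f \right)} = \frac{18 + O}{f + \left(O f + 10 f\right)} = \frac{18 + O}{f + \left(10 f + O f\right)} = \frac{18 + O}{11 f + O f}$)
$K^{2}{\left(m{\left(k{\left(-1 \right)} \right)},12 - -9 \right)} = \left(\frac{18 + \left(3 - -1\right)}{\left(12 - -9\right) \left(11 + \left(3 - -1\right)\right)}\right)^{2} = \left(\frac{18 + \left(3 + 1\right)}{\left(12 + 9\right) \left(11 + \left(3 + 1\right)\right)}\right)^{2} = \left(\frac{18 + 4}{21 \left(11 + 4\right)}\right)^{2} = \left(\frac{1}{21} \cdot \frac{1}{15} \cdot 22\right)^{2} = \left(\frac{22}{315}\right)^{2} = \frac{484}{99225}$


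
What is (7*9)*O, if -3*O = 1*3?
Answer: -63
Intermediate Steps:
O = -1 (O = -3/3 = -⅓*3 = -1)
(7*9)*O = (7*9)*(-1) = 63*(-1) = -63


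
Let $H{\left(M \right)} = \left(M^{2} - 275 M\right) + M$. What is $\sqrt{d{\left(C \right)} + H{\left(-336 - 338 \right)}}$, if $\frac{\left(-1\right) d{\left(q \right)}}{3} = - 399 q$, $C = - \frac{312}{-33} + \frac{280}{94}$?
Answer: $\frac{50 \sqrt{69905121}}{517} \approx 808.6$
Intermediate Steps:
$H{\left(M \right)} = M^{2} - 274 M$
$C = \frac{6428}{517}$ ($C = \left(-312\right) \left(- \frac{1}{33}\right) + 280 \cdot \frac{1}{94} = \frac{104}{11} + \frac{140}{47} = \frac{6428}{517} \approx 12.433$)
$d{\left(q \right)} = 1197 q$ ($d{\left(q \right)} = - 3 \left(- 399 q\right) = 1197 q$)
$\sqrt{d{\left(C \right)} + H{\left(-336 - 338 \right)}} = \sqrt{1197 \cdot \frac{6428}{517} + \left(-336 - 338\right) \left(-274 - 674\right)} = \sqrt{\frac{7694316}{517} - 674 \left(-274 - 674\right)} = \sqrt{\frac{7694316}{517} - -638952} = \sqrt{\frac{7694316}{517} + 638952} = \sqrt{\frac{338032500}{517}} = \frac{50 \sqrt{69905121}}{517}$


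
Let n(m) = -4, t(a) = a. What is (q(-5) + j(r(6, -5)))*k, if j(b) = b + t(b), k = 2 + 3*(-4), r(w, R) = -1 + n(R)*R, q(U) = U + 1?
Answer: -340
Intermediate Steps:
q(U) = 1 + U
r(w, R) = -1 - 4*R
k = -10 (k = 2 - 12 = -10)
j(b) = 2*b (j(b) = b + b = 2*b)
(q(-5) + j(r(6, -5)))*k = ((1 - 5) + 2*(-1 - 4*(-5)))*(-10) = (-4 + 2*(-1 + 20))*(-10) = (-4 + 2*19)*(-10) = (-4 + 38)*(-10) = 34*(-10) = -340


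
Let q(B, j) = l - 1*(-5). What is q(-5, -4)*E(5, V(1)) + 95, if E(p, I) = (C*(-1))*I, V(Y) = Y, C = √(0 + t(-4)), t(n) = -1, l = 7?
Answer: 95 - 12*I ≈ 95.0 - 12.0*I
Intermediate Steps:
C = I (C = √(0 - 1) = √(-1) = I ≈ 1.0*I)
q(B, j) = 12 (q(B, j) = 7 - 1*(-5) = 7 + 5 = 12)
E(p, I) = -I*I (E(p, I) = (I*(-1))*I = (-I)*I = -I*I)
q(-5, -4)*E(5, V(1)) + 95 = 12*(-1*I*1) + 95 = 12*(-I) + 95 = -12*I + 95 = 95 - 12*I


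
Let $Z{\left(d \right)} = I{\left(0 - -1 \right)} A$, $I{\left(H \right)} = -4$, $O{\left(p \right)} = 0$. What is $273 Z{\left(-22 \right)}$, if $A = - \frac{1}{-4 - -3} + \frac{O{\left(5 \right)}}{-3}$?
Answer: $-1092$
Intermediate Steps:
$A = 1$ ($A = - \frac{1}{-4 - -3} + \frac{0}{-3} = - \frac{1}{-4 + 3} + 0 \left(- \frac{1}{3}\right) = - \frac{1}{-1} + 0 = \left(-1\right) \left(-1\right) + 0 = 1 + 0 = 1$)
$Z{\left(d \right)} = -4$ ($Z{\left(d \right)} = \left(-4\right) 1 = -4$)
$273 Z{\left(-22 \right)} = 273 \left(-4\right) = -1092$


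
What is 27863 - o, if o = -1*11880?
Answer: 39743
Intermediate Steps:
o = -11880
27863 - o = 27863 - 1*(-11880) = 27863 + 11880 = 39743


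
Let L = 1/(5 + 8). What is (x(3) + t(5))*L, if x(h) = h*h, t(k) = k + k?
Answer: 19/13 ≈ 1.4615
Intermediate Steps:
t(k) = 2*k
x(h) = h²
L = 1/13 ≈ 0.076923
(x(3) + t(5))*L = (3² + 2*5)*(1/13) = (9 + 10)*(1/13) = 19*(1/13) = 19/13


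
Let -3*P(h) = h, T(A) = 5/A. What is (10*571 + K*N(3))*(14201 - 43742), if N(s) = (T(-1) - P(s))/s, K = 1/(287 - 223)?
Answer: -2698855913/16 ≈ -1.6868e+8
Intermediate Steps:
P(h) = -h/3
K = 1/64 ≈ 0.015625
N(s) = (-5 + s/3)/s (N(s) = (5/(-1) - (-1)*s/3)/s = (5*(-1) + s/3)/s = (-5 + s/3)/s)
(10*571 + K*N(3))*(14201 - 43742) = (10*571 + ((⅓)*(-15 + 3)/3)/64)*(14201 - 43742) = (5710 + ((⅓)*(⅓)*(-12))/64)*(-29541) = (5710 + (1/64)*(-4/3))*(-29541) = (5710 - 1/48)*(-29541) = (274079/48)*(-29541) = -2698855913/16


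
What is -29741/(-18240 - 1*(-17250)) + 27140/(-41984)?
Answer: 152722193/5195520 ≈ 29.395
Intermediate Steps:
-29741/(-18240 - 1*(-17250)) + 27140/(-41984) = -29741/(-18240 + 17250) + 27140*(-1/41984) = -29741/(-990) - 6785/10496 = -29741*(-1/990) - 6785/10496 = 29741/990 - 6785/10496 = 152722193/5195520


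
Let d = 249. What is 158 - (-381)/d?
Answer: 13241/83 ≈ 159.53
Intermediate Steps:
158 - (-381)/d = 158 - (-381)/249 = 158 - 1*(-127/83) = 158 + 127/83 = 13241/83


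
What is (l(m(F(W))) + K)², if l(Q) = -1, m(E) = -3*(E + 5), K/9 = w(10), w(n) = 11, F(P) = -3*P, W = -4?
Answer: 9604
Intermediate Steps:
K = 99 (K = 9*11 = 99)
m(E) = -15 - 3*E (m(E) = -3*(5 + E) = -15 - 3*E)
(l(m(F(W))) + K)² = (-1 + 99)² = 98² = 9604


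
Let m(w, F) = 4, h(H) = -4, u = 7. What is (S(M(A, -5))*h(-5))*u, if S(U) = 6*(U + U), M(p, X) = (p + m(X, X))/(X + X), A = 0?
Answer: 672/5 ≈ 134.40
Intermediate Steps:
M(p, X) = (4 + p)/(2*X) (M(p, X) = (p + 4)/(X + X) = (4 + p)/((2*X)) = (4 + p)*(1/(2*X)) = (4 + p)/(2*X))
S(U) = 12*U (S(U) = 6*(2*U) = 12*U)
(S(M(A, -5))*h(-5))*u = ((12*((½)*(4 + 0)/(-5)))*(-4))*7 = ((12*((½)*(-⅕)*4))*(-4))*7 = ((12*(-⅖))*(-4))*7 = -24/5*(-4)*7 = (96/5)*7 = 672/5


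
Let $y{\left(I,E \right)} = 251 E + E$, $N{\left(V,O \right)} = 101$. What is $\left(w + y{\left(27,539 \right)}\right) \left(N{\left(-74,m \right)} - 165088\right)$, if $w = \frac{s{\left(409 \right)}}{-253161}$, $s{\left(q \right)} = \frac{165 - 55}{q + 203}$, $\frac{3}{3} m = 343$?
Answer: $- \frac{1736030139112364491}{77467266} \approx -2.241 \cdot 10^{10}$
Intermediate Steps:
$m = 343$
$s{\left(q \right)} = \frac{110}{203 + q}$
$w = - \frac{55}{77467266}$ ($w = \frac{110 \frac{1}{203 + 409}}{-253161} = \frac{110}{612} \left(- \frac{1}{253161}\right) = 110 \cdot \frac{1}{612} \left(- \frac{1}{253161}\right) = \frac{55}{306} \left(- \frac{1}{253161}\right) = - \frac{55}{77467266} \approx -7.0998 \cdot 10^{-7}$)
$y{\left(I,E \right)} = 252 E$
$\left(w + y{\left(27,539 \right)}\right) \left(N{\left(-74,m \right)} - 165088\right) = \left(- \frac{55}{77467266} + 252 \cdot 539\right) \left(101 - 165088\right) = \left(- \frac{55}{77467266} + 135828\right) \left(-164987\right) = \frac{10522223806193}{77467266} \left(-164987\right) = - \frac{1736030139112364491}{77467266}$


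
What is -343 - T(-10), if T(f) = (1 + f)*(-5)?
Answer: -388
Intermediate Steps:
T(f) = -5 - 5*f
-343 - T(-10) = -343 - (-5 - 5*(-10)) = -343 - (-5 + 50) = -343 - 1*45 = -343 - 45 = -388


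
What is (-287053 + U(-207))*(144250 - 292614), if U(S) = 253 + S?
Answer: 42581506548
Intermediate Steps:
(-287053 + U(-207))*(144250 - 292614) = (-287053 + (253 - 207))*(144250 - 292614) = (-287053 + 46)*(-148364) = -287007*(-148364) = 42581506548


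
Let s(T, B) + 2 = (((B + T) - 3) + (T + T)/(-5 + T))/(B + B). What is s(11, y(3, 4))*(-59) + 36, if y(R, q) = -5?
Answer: 580/3 ≈ 193.33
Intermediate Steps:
s(T, B) = -2 + (-3 + B + T + 2*T/(-5 + T))/(2*B) (s(T, B) = -2 + (((B + T) - 3) + (T + T)/(-5 + T))/(B + B) = -2 + ((-3 + B + T) + (2*T)/(-5 + T))/((2*B)) = -2 + ((-3 + B + T) + 2*T/(-5 + T))*(1/(2*B)) = -2 + (-3 + B + T + 2*T/(-5 + T))*(1/(2*B)) = -2 + (-3 + B + T + 2*T/(-5 + T))/(2*B))
s(11, y(3, 4))*(-59) + 36 = ((½)*(15 + 11² - 6*11 + 15*(-5) - 3*(-5)*11)/(-5*(-5 + 11)))*(-59) + 36 = ((½)*(-⅕)*(15 + 121 - 66 - 75 + 165)/6)*(-59) + 36 = ((½)*(-⅕)*(⅙)*160)*(-59) + 36 = -8/3*(-59) + 36 = 472/3 + 36 = 580/3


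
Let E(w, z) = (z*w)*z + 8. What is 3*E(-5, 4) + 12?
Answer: -204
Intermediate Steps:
E(w, z) = 8 + w*z² (E(w, z) = (w*z)*z + 8 = w*z² + 8 = 8 + w*z²)
3*E(-5, 4) + 12 = 3*(8 - 5*4²) + 12 = 3*(8 - 5*16) + 12 = 3*(8 - 80) + 12 = 3*(-72) + 12 = -216 + 12 = -204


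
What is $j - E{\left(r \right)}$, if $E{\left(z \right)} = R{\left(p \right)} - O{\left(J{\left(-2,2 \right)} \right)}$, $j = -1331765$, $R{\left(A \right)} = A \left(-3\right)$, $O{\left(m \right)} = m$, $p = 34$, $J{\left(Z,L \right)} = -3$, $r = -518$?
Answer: $-1331666$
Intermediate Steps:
$R{\left(A \right)} = - 3 A$
$E{\left(z \right)} = -99$ ($E{\left(z \right)} = \left(-3\right) 34 - -3 = -102 + 3 = -99$)
$j - E{\left(r \right)} = -1331765 - -99 = -1331765 + 99 = -1331666$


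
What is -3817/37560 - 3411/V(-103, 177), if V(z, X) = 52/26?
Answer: -64062397/37560 ≈ -1705.6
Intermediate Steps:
V(z, X) = 2 (V(z, X) = 52*(1/26) = 2)
-3817/37560 - 3411/V(-103, 177) = -3817/37560 - 3411/2 = -64062397/37560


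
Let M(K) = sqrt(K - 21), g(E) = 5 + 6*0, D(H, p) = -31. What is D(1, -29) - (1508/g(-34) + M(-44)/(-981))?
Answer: -1663/5 + I*sqrt(65)/981 ≈ -332.6 + 0.0082184*I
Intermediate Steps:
g(E) = 5 (g(E) = 5 + 0 = 5)
M(K) = sqrt(-21 + K)
D(1, -29) - (1508/g(-34) + M(-44)/(-981)) = -31 - (1508/5 + sqrt(-21 - 44)/(-981)) = -31 - (1508*(1/5) + sqrt(-65)*(-1/981)) = -31 - (1508/5 + (I*sqrt(65))*(-1/981)) = -31 - (1508/5 - I*sqrt(65)/981) = -31 + (-1508/5 + I*sqrt(65)/981) = -1663/5 + I*sqrt(65)/981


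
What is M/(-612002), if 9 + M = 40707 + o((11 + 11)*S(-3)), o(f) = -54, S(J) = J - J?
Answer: -20322/306001 ≈ -0.066411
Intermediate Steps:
S(J) = 0
M = 40644 (M = -9 + (40707 - 54) = -9 + 40653 = 40644)
M/(-612002) = 40644/(-612002) = 40644*(-1/612002) = -20322/306001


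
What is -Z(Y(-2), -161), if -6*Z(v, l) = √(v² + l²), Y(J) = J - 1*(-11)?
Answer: √26002/6 ≈ 26.875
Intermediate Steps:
Y(J) = 11 + J (Y(J) = J + 11 = 11 + J)
Z(v, l) = -√(l² + v²)/6 (Z(v, l) = -√(v² + l²)/6 = -√(l² + v²)/6)
-Z(Y(-2), -161) = -(-1)*√((-161)² + (11 - 2)²)/6 = -(-1)*√(25921 + 9²)/6 = -(-1)*√(25921 + 81)/6 = -(-1)*√26002/6 = √26002/6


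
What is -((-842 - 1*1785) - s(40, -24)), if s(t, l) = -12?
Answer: 2615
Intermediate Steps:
-((-842 - 1*1785) - s(40, -24)) = -((-842 - 1*1785) - 1*(-12)) = -((-842 - 1785) + 12) = -(-2627 + 12) = -1*(-2615) = 2615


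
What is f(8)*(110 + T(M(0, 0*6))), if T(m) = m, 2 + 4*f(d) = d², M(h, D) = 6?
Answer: 1798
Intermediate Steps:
f(d) = -½ + d²/4
f(8)*(110 + T(M(0, 0*6))) = (-½ + (¼)*8²)*(110 + 6) = (-½ + (¼)*64)*116 = (-½ + 16)*116 = (31/2)*116 = 1798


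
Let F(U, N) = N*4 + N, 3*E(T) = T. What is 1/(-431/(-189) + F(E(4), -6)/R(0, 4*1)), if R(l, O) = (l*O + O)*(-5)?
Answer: 378/1429 ≈ 0.26452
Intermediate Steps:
E(T) = T/3
F(U, N) = 5*N (F(U, N) = 4*N + N = 5*N)
R(l, O) = -5*O - 5*O*l (R(l, O) = (O*l + O)*(-5) = (O + O*l)*(-5) = -5*O - 5*O*l)
1/(-431/(-189) + F(E(4), -6)/R(0, 4*1)) = 1/(-431/(-189) + (5*(-6))/((-5*4*1*(1 + 0)))) = 1/(-431*(-1/189) - 30/((-5*4*1))) = 1/(431/189 - 30/(-20)) = 1/(431/189 - 30*(-1/20)) = 1/(431/189 + 3/2) = 1/(1429/378) = 378/1429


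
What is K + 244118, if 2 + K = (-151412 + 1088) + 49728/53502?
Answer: 22604096/241 ≈ 93793.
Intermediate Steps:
K = -36228342/241 (K = -2 + ((-151412 + 1088) + 49728/53502) = -2 + (-150324 + 49728*(1/53502)) = -2 + (-150324 + 224/241) = -2 - 36227860/241 = -36228342/241 ≈ -1.5033e+5)
K + 244118 = -36228342/241 + 244118 = 22604096/241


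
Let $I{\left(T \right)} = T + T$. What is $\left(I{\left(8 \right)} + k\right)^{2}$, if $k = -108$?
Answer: $8464$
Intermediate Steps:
$I{\left(T \right)} = 2 T$
$\left(I{\left(8 \right)} + k\right)^{2} = \left(2 \cdot 8 - 108\right)^{2} = \left(16 - 108\right)^{2} = \left(-92\right)^{2} = 8464$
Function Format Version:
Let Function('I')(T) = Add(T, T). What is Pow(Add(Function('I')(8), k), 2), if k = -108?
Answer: 8464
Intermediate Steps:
Function('I')(T) = Mul(2, T)
Pow(Add(Function('I')(8), k), 2) = Pow(Add(Mul(2, 8), -108), 2) = Pow(Add(16, -108), 2) = Pow(-92, 2) = 8464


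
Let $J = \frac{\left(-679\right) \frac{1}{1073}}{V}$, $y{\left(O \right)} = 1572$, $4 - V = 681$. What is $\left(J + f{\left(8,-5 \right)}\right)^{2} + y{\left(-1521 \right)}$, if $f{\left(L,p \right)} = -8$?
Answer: $\frac{863288808301573}{527687469241} \approx 1636.0$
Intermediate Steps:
$V = -677$ ($V = 4 - 681 = -677$)
$J = \frac{679}{726421}$ ($J = \frac{\left(-679\right) \frac{1}{1073}}{-677} = \left(-679\right) \frac{1}{1073} \left(- \frac{1}{677}\right) = \left(- \frac{679}{1073}\right) \left(- \frac{1}{677}\right) = \frac{679}{726421} \approx 0.00093472$)
$\left(J + f{\left(8,-5 \right)}\right)^{2} + y{\left(-1521 \right)} = \left(\frac{679}{726421} - 8\right)^{2} + 1572 = \left(- \frac{5810689}{726421}\right)^{2} + 1572 = \frac{33764106654721}{527687469241} + 1572 = \frac{863288808301573}{527687469241}$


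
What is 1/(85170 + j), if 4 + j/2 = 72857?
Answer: 1/230876 ≈ 4.3313e-6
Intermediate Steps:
j = 145706 (j = -8 + 2*72857 = -8 + 145714 = 145706)
1/(85170 + j) = 1/(85170 + 145706) = 1/230876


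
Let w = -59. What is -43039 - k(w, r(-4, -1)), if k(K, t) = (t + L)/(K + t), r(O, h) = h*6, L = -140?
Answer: -2797681/65 ≈ -43041.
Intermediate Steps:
r(O, h) = 6*h
k(K, t) = (-140 + t)/(K + t) (k(K, t) = (t - 140)/(K + t) = (-140 + t)/(K + t))
-43039 - k(w, r(-4, -1)) = -43039 - (-140 + 6*(-1))/(-59 + 6*(-1)) = -43039 - (-140 - 6)/(-59 - 6) = -43039 - (-146)/(-65) = -43039 - (-1)*(-146)/65 = -43039 - 1*146/65 = -43039 - 146/65 = -2797681/65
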